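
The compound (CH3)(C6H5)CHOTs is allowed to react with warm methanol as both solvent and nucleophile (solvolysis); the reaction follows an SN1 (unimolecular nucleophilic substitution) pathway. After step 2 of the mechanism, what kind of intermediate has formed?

Step 1: The C–O bond breaks with both electrons going to the tosylate; TsO⁻ leaves and a secondary carbocation remains.
Step 2: Nucleophilic capture: the oxygen of CH3OH bonds to the cationic carbon, producing an oxonium-ion intermediate.
After step 2 the species present is an oxonium ion.

oxonium ion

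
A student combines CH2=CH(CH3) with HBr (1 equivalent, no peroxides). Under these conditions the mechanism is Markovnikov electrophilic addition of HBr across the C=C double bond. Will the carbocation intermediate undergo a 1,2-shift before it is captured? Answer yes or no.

The first-formed carbocation is secondary.
No single 1,2-shift to an adjacent carbon would produce a more-substituted cation than the one already present, so no rearrangement occurs.

no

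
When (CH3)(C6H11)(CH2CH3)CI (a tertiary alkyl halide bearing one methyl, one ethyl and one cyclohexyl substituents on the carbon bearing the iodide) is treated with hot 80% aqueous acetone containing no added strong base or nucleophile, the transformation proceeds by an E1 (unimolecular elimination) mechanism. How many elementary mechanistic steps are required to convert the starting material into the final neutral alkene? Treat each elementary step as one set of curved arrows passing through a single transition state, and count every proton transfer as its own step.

2

Step 1: Ionisation: the C–I σ-bond cleaves heterolytically; both bonding electrons depart with I⁻, leaving a tertiary carbocation at the α-carbon.
(No 1,2-shift: no single shift to an adjacent carbon would give a more stable cation.)
Step 2: A water molecule (solvent) deprotonates a β-carbon; as the C–H bond breaks, those electrons form the new alkene π bond.
Total: 2 elementary steps.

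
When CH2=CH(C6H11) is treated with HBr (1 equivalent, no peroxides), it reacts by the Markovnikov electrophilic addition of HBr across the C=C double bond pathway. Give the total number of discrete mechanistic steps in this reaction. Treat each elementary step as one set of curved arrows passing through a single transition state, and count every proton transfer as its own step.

Step 1: Electrophilic addition begins with the π(C=C) electrons forming a bond to the proton of HBr. Following Markovnikov's rule, the resulting cation is secondary. The H–Br bond breaks heterolytically, releasing Br⁻.
Step 2: A hydride (H with its bonding pair) migrates from the adjacent cyclohexyl carbon to the cationic centre — a 1,2-hydride shift — upgrading the secondary cation to a tertiary one.
Step 3: Nucleophilic attack by Br⁻ on the carbocation completes the addition, giving R–Br.
Total: 3 elementary steps.

3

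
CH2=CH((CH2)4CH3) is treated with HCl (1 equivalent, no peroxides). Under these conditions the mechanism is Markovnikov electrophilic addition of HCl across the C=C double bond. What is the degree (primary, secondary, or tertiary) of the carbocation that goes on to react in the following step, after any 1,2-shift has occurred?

Step 1: Electrophilic addition begins with the π(C=C) electrons forming a bond to the proton of HCl. Following Markovnikov's rule, the resulting cation is secondary. The H–Cl bond breaks heterolytically, releasing Cl⁻.
No single 1,2-shift to an adjacent carbon would give a more-substituted cation, so no rearrangement occurs.

secondary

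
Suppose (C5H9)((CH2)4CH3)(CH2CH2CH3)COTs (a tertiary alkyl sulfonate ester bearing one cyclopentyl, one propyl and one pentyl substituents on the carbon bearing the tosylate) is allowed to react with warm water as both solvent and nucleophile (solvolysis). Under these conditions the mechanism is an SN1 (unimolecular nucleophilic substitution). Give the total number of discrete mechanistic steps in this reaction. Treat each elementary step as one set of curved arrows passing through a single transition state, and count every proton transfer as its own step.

3

Step 1: Ionisation: the C–O σ-bond cleaves heterolytically; both bonding electrons depart with TsO⁻, leaving a tertiary carbocation at the α-carbon.
(No 1,2-shift: no single shift to an adjacent carbon would give a more stable cation.)
Step 2: H2O donates an oxygen lone pair into the empty p orbital of the cation, giving a protonated alcohol (an oxonium ion).
Step 3: Deprotonation of the oxonium oxygen by solvent water yields the neutral alcohol.
Total: 3 elementary steps.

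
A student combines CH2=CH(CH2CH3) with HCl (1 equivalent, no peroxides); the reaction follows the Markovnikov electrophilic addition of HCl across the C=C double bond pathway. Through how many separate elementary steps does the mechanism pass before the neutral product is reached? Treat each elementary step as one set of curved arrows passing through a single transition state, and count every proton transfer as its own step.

Step 1: Protonation of the alkene by HCl: the π bond acts as the nucleophile and picks up H⁺, giving the more stable (Markovnikov) secondary carbocation. The H–Cl bond breaks heterolytically, releasing Cl⁻.
(No 1,2-shift: no single shift to an adjacent carbon would give a more stable cation.)
Step 2: Cl⁻ captures the cation: a lone pair on Cl⁻ fills the empty p orbital, producing the alkyl halide product.
Total: 2 elementary steps.

2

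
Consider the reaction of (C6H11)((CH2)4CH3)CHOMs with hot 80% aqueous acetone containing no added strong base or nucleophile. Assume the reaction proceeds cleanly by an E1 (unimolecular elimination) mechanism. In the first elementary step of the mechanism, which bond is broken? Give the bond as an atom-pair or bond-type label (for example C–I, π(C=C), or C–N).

C–O

Step 1: The C–O bond breaks with both electrons going to the mesylate; MsO⁻ leaves and a secondary carbocation remains.
The bond broken in this step is the C–O bond.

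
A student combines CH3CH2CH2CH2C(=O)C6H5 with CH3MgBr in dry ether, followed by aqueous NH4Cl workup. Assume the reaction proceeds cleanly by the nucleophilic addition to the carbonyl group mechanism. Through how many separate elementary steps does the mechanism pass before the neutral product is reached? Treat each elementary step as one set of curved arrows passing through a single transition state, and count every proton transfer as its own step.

Step 1: Nucleophilic addition: the carbanion-like carbon of CH3MgBr adds to the carbonyl carbon, pushing the π(C=O) electron pair onto oxygen and giving a tetrahedral alkoxide.
Step 2: Protonation of the alkoxide by aqueous NH4Cl workup furnishes an alcohol.
Total: 2 elementary steps.

2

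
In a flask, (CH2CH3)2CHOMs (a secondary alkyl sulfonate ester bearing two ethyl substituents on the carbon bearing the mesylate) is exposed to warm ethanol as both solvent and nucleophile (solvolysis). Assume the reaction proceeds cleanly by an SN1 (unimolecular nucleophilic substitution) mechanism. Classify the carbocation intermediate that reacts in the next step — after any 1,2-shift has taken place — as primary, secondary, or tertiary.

secondary

Step 1: The C–O bond breaks with both electrons going to the mesylate; MsO⁻ leaves and a secondary carbocation remains.
No single 1,2-shift to an adjacent carbon would give a more-substituted cation, so no rearrangement occurs.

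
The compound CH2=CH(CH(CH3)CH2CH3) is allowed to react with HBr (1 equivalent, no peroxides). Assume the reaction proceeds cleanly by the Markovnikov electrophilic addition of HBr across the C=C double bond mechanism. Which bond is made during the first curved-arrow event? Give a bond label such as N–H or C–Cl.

Step 1: The π electrons of the C=C bond attack a proton of HBr; Markovnikov addition places the new C–H on the less-substituted alkene carbon, so the positive charge ends up on the more-substituted carbon — a secondary carbocation. The H–Br bond breaks heterolytically, releasing Br⁻.
The bond formed in this step is the C–H bond.

C–H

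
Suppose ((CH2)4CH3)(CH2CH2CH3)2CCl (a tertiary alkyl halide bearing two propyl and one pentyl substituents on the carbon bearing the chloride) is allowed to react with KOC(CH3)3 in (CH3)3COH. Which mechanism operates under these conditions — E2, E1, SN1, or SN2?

E2

Conditions: a strong/bulky base with a tertiary substrate bearing a β-hydrogen.
These conditions are the textbook signature of the E2 pathway.
A strong (often hindered) base removes a β-H in concert with loss of the leaving group — bimolecular elimination.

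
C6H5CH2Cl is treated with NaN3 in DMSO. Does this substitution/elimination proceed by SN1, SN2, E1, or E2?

SN2

Conditions: a primary substrate with a strong nucleophile in the polar aprotic solvent DMSO.
These conditions are the textbook signature of the SN2 pathway.
An unhindered substrate with a strong nucleophile in a polar aprotic solvent favours one-step backside displacement.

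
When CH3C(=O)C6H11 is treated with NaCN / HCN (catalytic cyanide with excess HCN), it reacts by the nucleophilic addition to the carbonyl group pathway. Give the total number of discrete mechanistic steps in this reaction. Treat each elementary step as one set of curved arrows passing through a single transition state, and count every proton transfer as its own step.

2

Step 1: A lone pair / filled orbital on CN⁻ attacks the electrophilic carbonyl carbon; the π(C=O) electrons shift onto oxygen, producing a tetrahedral alkoxide intermediate.
Step 2: Proton transfer from HCN to the alkoxide furnishes a cyanohydrin (and releases another CN⁻ to continue the reaction).
Total: 2 elementary steps.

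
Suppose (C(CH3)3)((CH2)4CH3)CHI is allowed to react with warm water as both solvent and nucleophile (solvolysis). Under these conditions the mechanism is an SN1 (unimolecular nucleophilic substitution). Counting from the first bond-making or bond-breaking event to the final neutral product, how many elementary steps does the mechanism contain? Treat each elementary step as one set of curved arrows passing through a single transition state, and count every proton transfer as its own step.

4

Step 1: Rate-determining heterolysis of the C–I bond gives I⁻ and a secondary carbocation.
Step 2: A methyl group with its bonding pair migrates from the adjacent tert-butyl carbon to the cationic centre — a 1,2-methyl shift — upgrading the secondary cation to a tertiary one.
Step 3: A lone pair on the oxygen of H2O attacks the carbocation, forming a new C–O σ-bond and an oxonium ion.
Step 4: Deprotonation of the oxonium oxygen by solvent water yields the neutral alcohol.
Total: 4 elementary steps.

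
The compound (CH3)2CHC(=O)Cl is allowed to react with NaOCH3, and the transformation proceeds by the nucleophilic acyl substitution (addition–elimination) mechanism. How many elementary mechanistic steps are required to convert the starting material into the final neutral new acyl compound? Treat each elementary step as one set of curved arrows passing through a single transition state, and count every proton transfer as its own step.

Step 1: CH3O⁻ adds to the carbonyl carbon; the C=O π electrons shift onto oxygen and a tetrahedral alkoxide intermediate forms.
Step 2: An oxygen lone pair re-forms the C=O π bond as the C–Cl σ-bond breaks; Cl⁻ is expelled.
Total: 2 elementary steps.

2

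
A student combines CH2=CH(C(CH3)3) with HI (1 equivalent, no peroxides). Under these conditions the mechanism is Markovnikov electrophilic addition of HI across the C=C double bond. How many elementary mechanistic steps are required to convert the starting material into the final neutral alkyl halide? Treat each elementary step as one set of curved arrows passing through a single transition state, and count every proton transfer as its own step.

Step 1: Electrophilic addition begins with the π(C=C) electrons forming a bond to the proton of HI. Following Markovnikov's rule, the resulting cation is secondary. The H–I bond breaks heterolytically, releasing I⁻.
Step 2: A methyl group with its bonding pair migrates from the adjacent tert-butyl carbon to the cationic centre — a 1,2-methyl shift — upgrading the secondary cation to a tertiary one.
Step 3: I⁻ captures the cation: a lone pair on I⁻ fills the empty p orbital, producing the alkyl halide product.
Total: 3 elementary steps.

3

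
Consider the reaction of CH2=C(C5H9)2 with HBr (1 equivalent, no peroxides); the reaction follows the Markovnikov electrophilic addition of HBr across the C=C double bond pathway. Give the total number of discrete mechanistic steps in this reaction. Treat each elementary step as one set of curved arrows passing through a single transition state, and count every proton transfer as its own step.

Step 1: Protonation of the alkene by HBr: the π bond acts as the nucleophile and picks up H⁺, giving the more stable (Markovnikov) tertiary carbocation. The H–Br bond breaks heterolytically, releasing Br⁻.
(No 1,2-shift: no single shift to an adjacent carbon would give a more stable cation.)
Step 2: The Br⁻ anion donates a lone pair to the carbocation, forming the new C–Br σ-bond and giving the neutral alkyl halide.
Total: 2 elementary steps.

2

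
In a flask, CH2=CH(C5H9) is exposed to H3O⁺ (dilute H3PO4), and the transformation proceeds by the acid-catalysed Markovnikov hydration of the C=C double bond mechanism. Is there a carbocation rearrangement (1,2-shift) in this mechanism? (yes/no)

yes

The first-formed carbocation is secondary.
The adjacent cyclopentyl carbon already bears 2 other carbon substituents and has a hydrogen to migrate; after a 1,2-hydride shift from that carbon the positive charge sits on a tertiary centre.
Tertiary is more stable than secondary, so the shift occurs.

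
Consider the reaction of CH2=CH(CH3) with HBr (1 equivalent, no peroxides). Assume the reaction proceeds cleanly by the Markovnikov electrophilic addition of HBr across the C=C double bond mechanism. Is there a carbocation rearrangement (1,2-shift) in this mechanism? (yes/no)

no

The first-formed carbocation is secondary.
No single 1,2-shift to an adjacent carbon would produce a more-substituted cation than the one already present, so no rearrangement occurs.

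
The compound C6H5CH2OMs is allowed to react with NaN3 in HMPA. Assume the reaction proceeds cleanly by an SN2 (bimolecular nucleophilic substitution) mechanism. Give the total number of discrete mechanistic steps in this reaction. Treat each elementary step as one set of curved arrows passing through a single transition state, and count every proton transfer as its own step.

Step 1: N3⁻ attacks the back face of the α-carbon while MsO⁻ departs with the C–O bonding pair — a single concerted displacement through a pentacoordinate transition state.
Total: 1 elementary step.

1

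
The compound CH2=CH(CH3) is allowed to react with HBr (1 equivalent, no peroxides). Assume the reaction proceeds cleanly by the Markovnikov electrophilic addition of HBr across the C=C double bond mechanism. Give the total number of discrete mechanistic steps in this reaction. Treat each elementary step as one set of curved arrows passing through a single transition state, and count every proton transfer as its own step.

Step 1: Electrophilic addition begins with the π(C=C) electrons forming a bond to the proton of HBr. Following Markovnikov's rule, the resulting cation is secondary. The H–Br bond breaks heterolytically, releasing Br⁻.
(No 1,2-shift: no single shift to an adjacent carbon would give a more stable cation.)
Step 2: The Br⁻ anion donates a lone pair to the carbocation, forming the new C–Br σ-bond and giving the neutral alkyl halide.
Total: 2 elementary steps.

2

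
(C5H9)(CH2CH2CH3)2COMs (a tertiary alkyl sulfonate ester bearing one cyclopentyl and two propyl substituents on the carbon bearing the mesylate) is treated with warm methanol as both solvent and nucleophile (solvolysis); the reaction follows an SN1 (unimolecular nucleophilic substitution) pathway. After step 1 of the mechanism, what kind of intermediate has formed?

tertiary carbocation

Step 1: Ionisation: the C–O σ-bond cleaves heterolytically; both bonding electrons depart with MsO⁻, leaving a tertiary carbocation at the α-carbon.
After step 1 the species present is a tertiary carbocation.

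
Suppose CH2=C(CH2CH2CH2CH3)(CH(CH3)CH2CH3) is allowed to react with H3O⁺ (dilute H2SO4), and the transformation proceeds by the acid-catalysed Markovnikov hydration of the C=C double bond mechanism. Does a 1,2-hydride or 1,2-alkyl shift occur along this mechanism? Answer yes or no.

The first-formed carbocation is tertiary.
No single 1,2-shift to an adjacent carbon would produce a more-substituted cation than the one already present, so no rearrangement occurs.

no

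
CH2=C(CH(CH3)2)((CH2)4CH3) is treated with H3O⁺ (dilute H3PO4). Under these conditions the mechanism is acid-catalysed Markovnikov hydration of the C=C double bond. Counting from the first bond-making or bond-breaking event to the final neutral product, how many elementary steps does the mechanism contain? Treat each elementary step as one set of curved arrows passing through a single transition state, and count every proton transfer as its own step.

Step 1: Protonation of the alkene by H3O⁺: the π bond acts as the nucleophile and picks up H⁺, giving the more stable (Markovnikov) tertiary carbocation. H2O is released.
(No 1,2-shift: no single shift to an adjacent carbon would give a more stable cation.)
Step 2: Water acts as the nucleophile: an oxygen lone pair bonds to the cationic carbon, giving an oxonium-ion intermediate.
Step 3: Proton transfer from the O–H of the oxonium ion to H2O completes the catalytic cycle and yields the alcohol.
Total: 3 elementary steps.

3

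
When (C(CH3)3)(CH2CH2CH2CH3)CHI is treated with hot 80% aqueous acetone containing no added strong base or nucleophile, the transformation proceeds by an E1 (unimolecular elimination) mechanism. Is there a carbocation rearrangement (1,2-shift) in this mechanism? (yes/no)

yes

The first-formed carbocation is secondary.
The adjacent tert-butyl carbon has no hydrogen but bears methyl groups; migration of one methyl with its bonding pair (a 1,2-methyl shift) places the charge on a tertiary centre.
Tertiary is more stable than secondary, so the shift occurs.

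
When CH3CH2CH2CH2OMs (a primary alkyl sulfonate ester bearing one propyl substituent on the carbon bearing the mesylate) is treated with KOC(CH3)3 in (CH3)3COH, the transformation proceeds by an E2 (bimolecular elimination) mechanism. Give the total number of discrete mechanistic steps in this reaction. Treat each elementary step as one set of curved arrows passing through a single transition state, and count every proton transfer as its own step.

Step 1: Concerted anti-periplanar elimination: (CH3)3CO⁻ abstracts a β-H while MsO⁻ leaves, and the C–H electrons become the new C=C π bond — all in a single transition state.
Total: 1 elementary step.

1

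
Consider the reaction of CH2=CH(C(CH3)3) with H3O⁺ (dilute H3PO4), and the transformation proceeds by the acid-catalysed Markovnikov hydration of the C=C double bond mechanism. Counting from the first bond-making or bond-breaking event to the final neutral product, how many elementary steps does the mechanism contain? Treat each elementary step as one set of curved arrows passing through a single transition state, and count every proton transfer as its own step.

4

Step 1: Electrophilic addition begins with the π(C=C) electrons forming a bond to the proton of H3O⁺. Following Markovnikov's rule, the resulting cation is secondary. H2O is released.
Step 2: A methyl group with its bonding pair migrates from the adjacent tert-butyl carbon to the cationic centre — a 1,2-methyl shift — upgrading the secondary cation to a tertiary one.
Step 3: Nucleophilic capture of the cation by H2O produces the protonated alcohol (an oxonium ion).
Step 4: H2O removes a proton from the oxonium oxygen, regenerating H3O⁺ and giving the neutral alcohol.
Total: 4 elementary steps.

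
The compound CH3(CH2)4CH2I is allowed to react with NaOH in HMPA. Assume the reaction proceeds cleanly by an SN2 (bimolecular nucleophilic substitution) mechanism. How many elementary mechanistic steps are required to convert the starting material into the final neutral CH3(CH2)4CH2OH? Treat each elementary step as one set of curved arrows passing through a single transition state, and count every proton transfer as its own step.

1

Step 1: Backside attack by OH⁻ on the carbon bearing the iodide: the new C–O bond forms as the C–I bond breaks, with Walden inversion at carbon.
Total: 1 elementary step.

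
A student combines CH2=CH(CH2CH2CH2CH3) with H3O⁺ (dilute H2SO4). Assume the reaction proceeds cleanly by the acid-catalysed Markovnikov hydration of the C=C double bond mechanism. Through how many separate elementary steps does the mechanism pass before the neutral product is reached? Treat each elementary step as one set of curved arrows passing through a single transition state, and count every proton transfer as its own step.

3

Step 1: The π electrons of the C=C bond attack a proton of H3O⁺; Markovnikov addition places the new C–H on the less-substituted alkene carbon, so the positive charge ends up on the more-substituted carbon — a secondary carbocation. H2O is released.
(No 1,2-shift: no single shift to an adjacent carbon would give a more stable cation.)
Step 2: Nucleophilic capture of the cation by H2O produces the protonated alcohol (an oxonium ion).
Step 3: Deprotonation of the oxonium ion by a water molecule delivers the neutral alcohol and regenerates the acid catalyst.
Total: 3 elementary steps.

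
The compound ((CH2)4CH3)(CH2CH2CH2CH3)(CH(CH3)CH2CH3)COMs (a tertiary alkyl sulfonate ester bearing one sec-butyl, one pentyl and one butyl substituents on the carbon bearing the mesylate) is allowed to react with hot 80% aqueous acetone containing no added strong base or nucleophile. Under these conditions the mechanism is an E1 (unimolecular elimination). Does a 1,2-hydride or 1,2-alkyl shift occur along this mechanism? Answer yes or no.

The first-formed carbocation is tertiary.
No single 1,2-shift to an adjacent carbon would produce a more-substituted cation than the one already present, so no rearrangement occurs.

no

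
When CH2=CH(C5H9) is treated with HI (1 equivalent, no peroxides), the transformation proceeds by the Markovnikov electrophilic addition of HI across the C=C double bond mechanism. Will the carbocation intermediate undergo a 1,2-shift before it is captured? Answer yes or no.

The first-formed carbocation is secondary.
The adjacent cyclopentyl carbon already bears 2 other carbon substituents and has a hydrogen to migrate; after a 1,2-hydride shift from that carbon the positive charge sits on a tertiary centre.
Tertiary is more stable than secondary, so the shift occurs.

yes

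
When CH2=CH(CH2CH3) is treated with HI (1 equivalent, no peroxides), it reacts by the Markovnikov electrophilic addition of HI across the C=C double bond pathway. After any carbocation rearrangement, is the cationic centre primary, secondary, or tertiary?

secondary

Step 1: Electrophilic addition begins with the π(C=C) electrons forming a bond to the proton of HI. Following Markovnikov's rule, the resulting cation is secondary. The H–I bond breaks heterolytically, releasing I⁻.
No single 1,2-shift to an adjacent carbon would give a more-substituted cation, so no rearrangement occurs.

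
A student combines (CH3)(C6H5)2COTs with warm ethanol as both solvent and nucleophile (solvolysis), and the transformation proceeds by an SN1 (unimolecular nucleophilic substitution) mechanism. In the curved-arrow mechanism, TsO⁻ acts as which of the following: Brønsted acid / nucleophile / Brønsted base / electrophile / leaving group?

leaving group

Step 1: Ionisation: the C–O σ-bond cleaves heterolytically; both bonding electrons depart with TsO⁻, leaving a tertiary carbocation at the α-carbon.
TsO⁻ departs with both electrons of the breaking σ-bond — that is the definition of a leaving group.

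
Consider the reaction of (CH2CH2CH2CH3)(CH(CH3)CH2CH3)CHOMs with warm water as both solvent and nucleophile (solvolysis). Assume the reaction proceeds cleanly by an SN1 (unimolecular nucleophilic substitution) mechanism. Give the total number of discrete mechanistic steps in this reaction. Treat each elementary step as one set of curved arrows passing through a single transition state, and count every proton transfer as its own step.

Step 1: The C–O bond breaks with both electrons going to the mesylate; MsO⁻ leaves and a secondary carbocation remains.
Step 2: A 1,2-hydride shift from the adjacent sec-butyl carbon moves the positive charge from the secondary centre to an adjacent carbon, generating a more stable tertiary carbocation.
Step 3: A lone pair on the oxygen of H2O attacks the carbocation, forming a new C–O σ-bond and an oxonium ion.
Step 4: Proton transfer from the O–H of the oxonium ion to a solvent molecule delivers the neutral alcohol.
Total: 4 elementary steps.

4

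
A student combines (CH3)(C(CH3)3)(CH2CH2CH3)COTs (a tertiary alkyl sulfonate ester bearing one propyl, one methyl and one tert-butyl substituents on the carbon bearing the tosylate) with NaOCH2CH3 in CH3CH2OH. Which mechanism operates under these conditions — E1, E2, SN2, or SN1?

E2

Conditions: a strong base with a tertiary substrate bearing a β-hydrogen.
These conditions are the textbook signature of the E2 pathway.
A strong (often hindered) base removes a β-H in concert with loss of the leaving group — bimolecular elimination.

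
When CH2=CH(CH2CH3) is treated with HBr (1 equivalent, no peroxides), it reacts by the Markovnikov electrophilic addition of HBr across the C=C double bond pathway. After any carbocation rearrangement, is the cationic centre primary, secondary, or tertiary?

secondary

Step 1: Electrophilic addition begins with the π(C=C) electrons forming a bond to the proton of HBr. Following Markovnikov's rule, the resulting cation is secondary. The H–Br bond breaks heterolytically, releasing Br⁻.
No single 1,2-shift to an adjacent carbon would give a more-substituted cation, so no rearrangement occurs.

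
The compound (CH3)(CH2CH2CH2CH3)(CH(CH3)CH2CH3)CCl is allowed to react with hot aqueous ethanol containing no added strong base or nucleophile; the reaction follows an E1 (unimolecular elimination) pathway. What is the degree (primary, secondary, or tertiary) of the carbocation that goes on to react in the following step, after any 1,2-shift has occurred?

Step 1: Rate-determining heterolysis of the C–Cl bond gives Cl⁻ and a tertiary carbocation.
No single 1,2-shift to an adjacent carbon would give a more-substituted cation, so no rearrangement occurs.

tertiary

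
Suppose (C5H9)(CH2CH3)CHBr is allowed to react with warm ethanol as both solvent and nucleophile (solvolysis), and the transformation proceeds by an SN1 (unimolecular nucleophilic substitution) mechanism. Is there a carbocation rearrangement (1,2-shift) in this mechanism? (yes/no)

The first-formed carbocation is secondary.
The adjacent cyclopentyl carbon already bears 2 other carbon substituents and has a hydrogen to migrate; after a 1,2-hydride shift from that carbon the positive charge sits on a tertiary centre.
Tertiary is more stable than secondary, so the shift occurs.

yes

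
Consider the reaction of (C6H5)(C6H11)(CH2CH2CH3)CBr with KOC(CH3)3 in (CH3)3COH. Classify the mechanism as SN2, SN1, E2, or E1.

E2

Conditions: a strong/bulky base with a tertiary substrate bearing a β-hydrogen.
These conditions are the textbook signature of the E2 pathway.
A strong (often hindered) base removes a β-H in concert with loss of the leaving group — bimolecular elimination.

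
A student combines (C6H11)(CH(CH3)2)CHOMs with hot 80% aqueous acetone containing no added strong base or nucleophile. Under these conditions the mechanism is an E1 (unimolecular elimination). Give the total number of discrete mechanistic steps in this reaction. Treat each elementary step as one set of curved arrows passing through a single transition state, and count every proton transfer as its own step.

3

Step 1: Unassisted departure of MsO⁻ (taking the C–O bonding pair) generates a secondary carbocation.
Step 2: Carbocation rearrangement: a 1,2-hydride shift from the adjacent isopropyl carbon converts the initially-formed secondary cation into the more stable tertiary cation.
Step 3: A weak base (a water molecule from the solvent) removes a proton from a carbon adjacent to the cationic centre; the electrons of that C–H bond become the new π(C=C) bond, giving the alkene.
Total: 3 elementary steps.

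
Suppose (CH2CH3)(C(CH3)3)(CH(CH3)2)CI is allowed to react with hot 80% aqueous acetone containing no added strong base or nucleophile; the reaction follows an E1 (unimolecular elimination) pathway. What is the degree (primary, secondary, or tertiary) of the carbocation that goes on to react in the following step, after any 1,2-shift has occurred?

tertiary

Step 1: The C–I bond breaks with both electrons going to the iodide; I⁻ leaves and a tertiary carbocation remains.
No single 1,2-shift to an adjacent carbon would give a more-substituted cation, so no rearrangement occurs.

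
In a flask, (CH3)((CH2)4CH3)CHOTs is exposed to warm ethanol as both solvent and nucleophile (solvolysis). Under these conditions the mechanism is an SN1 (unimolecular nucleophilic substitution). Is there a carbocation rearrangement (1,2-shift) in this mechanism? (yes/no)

no

The first-formed carbocation is secondary.
No single 1,2-shift to an adjacent carbon would produce a more-substituted cation than the one already present, so no rearrangement occurs.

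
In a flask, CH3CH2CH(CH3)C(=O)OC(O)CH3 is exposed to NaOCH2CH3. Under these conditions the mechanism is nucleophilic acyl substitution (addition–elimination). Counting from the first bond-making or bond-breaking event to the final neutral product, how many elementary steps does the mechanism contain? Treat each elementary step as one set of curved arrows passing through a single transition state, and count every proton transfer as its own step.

2

Step 1: Nucleophilic addition of CH3CH2O⁻ to the acyl carbon breaks the π(C=O) bond and yields a tetrahedral, anionic intermediate.
Step 2: An oxygen lone pair re-forms the C=O π bond as the C–O σ-bond breaks; CH3CO2⁻ is expelled.
Total: 2 elementary steps.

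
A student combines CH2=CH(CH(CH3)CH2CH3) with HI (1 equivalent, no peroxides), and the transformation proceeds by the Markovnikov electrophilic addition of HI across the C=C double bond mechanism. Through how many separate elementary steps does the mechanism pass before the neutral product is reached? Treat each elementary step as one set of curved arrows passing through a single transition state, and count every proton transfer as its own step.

3

Step 1: Electrophilic addition begins with the π(C=C) electrons forming a bond to the proton of HI. Following Markovnikov's rule, the resulting cation is secondary. The H–I bond breaks heterolytically, releasing I⁻.
Step 2: A hydride (H with its bonding pair) migrates from the adjacent sec-butyl carbon to the cationic centre — a 1,2-hydride shift — upgrading the secondary cation to a tertiary one.
Step 3: The I⁻ anion donates a lone pair to the carbocation, forming the new C–I σ-bond and giving the neutral alkyl halide.
Total: 3 elementary steps.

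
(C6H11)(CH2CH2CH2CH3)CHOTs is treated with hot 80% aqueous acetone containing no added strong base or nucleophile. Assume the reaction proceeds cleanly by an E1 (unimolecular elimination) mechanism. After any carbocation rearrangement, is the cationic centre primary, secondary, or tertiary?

Step 1: Rate-determining heterolysis of the C–O bond gives TsO⁻ and a secondary carbocation.
Step 2: Carbocation rearrangement: a 1,2-hydride shift from the adjacent cyclohexyl carbon converts the initially-formed secondary cation into the more stable tertiary cation.
The cation rearranges from secondary to tertiary via a 1,2-hydride shift from the adjacent cyclohexyl carbon; the tertiary cation is what reacts next.

tertiary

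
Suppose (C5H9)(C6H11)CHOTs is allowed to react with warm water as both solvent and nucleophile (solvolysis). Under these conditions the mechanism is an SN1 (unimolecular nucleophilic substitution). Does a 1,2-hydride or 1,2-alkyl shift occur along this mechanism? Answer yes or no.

The first-formed carbocation is secondary.
The adjacent cyclopentyl carbon already bears 2 other carbon substituents and has a hydrogen to migrate; after a 1,2-hydride shift from that carbon the positive charge sits on a tertiary centre.
Tertiary is more stable than secondary, so the shift occurs.

yes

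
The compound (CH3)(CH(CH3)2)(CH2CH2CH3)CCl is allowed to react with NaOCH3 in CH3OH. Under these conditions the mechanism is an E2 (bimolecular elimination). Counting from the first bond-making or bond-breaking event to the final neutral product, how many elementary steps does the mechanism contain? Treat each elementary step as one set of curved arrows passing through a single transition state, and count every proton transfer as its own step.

1

Step 1: In one step, CH3O⁻ pulls off a β-proton, the C–Cl bond cleaves, and a C=C double bond forms between the α- and β-carbons (E2, anti elimination).
Total: 1 elementary step.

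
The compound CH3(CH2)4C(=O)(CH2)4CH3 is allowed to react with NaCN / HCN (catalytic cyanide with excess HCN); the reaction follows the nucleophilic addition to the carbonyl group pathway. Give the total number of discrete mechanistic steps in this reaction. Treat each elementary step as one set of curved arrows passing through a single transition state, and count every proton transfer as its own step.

Step 1: A lone pair / filled orbital on CN⁻ attacks the electrophilic carbonyl carbon; the π(C=O) electrons shift onto oxygen, producing a tetrahedral alkoxide intermediate.
Step 2: The alkoxide is protonated in situ by undissociated HCN, yielding a cyanohydrin; the CN⁻ so formed carries on the cycle.
Total: 2 elementary steps.

2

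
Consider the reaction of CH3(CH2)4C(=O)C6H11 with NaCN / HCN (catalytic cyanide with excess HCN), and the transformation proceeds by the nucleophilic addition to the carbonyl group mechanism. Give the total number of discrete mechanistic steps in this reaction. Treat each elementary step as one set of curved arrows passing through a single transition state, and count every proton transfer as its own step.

2

Step 1: CN⁻ attacks the sp² carbonyl carbon; the C=O π bond breaks and the electrons end up as a lone pair on the alkoxide oxygen of the tetrahedral intermediate.
Step 2: Proton transfer from HCN to the alkoxide furnishes a cyanohydrin (and releases another CN⁻ to continue the reaction).
Total: 2 elementary steps.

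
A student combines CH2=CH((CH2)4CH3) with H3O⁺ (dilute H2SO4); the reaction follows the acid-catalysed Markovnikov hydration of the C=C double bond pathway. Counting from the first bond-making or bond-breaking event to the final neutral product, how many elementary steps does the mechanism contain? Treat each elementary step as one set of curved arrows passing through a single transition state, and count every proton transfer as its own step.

Step 1: Protonation of the alkene by H3O⁺: the π bond acts as the nucleophile and picks up H⁺, giving the more stable (Markovnikov) secondary carbocation. H2O is released.
(No 1,2-shift: no single shift to an adjacent carbon would give a more stable cation.)
Step 2: Nucleophilic capture of the cation by H2O produces the protonated alcohol (an oxonium ion).
Step 3: H2O removes a proton from the oxonium oxygen, regenerating H3O⁺ and giving the neutral alcohol.
Total: 3 elementary steps.

3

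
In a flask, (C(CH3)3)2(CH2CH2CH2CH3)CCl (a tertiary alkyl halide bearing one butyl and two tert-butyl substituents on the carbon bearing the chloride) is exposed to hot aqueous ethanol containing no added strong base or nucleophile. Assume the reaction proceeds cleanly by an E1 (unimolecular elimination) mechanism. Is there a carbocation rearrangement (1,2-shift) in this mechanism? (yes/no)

no

The first-formed carbocation is tertiary.
No single 1,2-shift to an adjacent carbon would produce a more-substituted cation than the one already present, so no rearrangement occurs.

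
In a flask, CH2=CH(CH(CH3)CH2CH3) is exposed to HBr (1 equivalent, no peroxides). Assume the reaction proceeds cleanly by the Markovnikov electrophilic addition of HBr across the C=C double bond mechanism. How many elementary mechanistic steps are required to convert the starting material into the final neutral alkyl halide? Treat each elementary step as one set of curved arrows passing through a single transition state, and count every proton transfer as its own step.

3

Step 1: The π electrons of the C=C bond attack a proton of HBr; Markovnikov addition places the new C–H on the less-substituted alkene carbon, so the positive charge ends up on the more-substituted carbon — a secondary carbocation. The H–Br bond breaks heterolytically, releasing Br⁻.
Step 2: A 1,2-hydride shift from the adjacent sec-butyl carbon moves the positive charge from the secondary centre to an adjacent carbon, generating a more stable tertiary carbocation.
Step 3: Br⁻ captures the cation: a lone pair on Br⁻ fills the empty p orbital, producing the alkyl halide product.
Total: 3 elementary steps.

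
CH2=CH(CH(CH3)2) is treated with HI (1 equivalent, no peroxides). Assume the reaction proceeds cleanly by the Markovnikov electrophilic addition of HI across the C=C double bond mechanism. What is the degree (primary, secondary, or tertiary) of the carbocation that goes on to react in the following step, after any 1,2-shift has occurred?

Step 1: The π electrons of the C=C bond attack a proton of HI; Markovnikov addition places the new C–H on the less-substituted alkene carbon, so the positive charge ends up on the more-substituted carbon — a secondary carbocation. The H–I bond breaks heterolytically, releasing I⁻.
Step 2: Carbocation rearrangement: a 1,2-hydride shift from the adjacent isopropyl carbon converts the initially-formed secondary cation into the more stable tertiary cation.
The cation rearranges from secondary to tertiary via a 1,2-hydride shift from the adjacent isopropyl carbon; the tertiary cation is what reacts next.

tertiary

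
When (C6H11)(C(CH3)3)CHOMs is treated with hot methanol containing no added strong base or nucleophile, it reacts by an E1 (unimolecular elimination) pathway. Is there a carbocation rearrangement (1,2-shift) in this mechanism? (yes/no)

The first-formed carbocation is secondary.
The adjacent cyclohexyl carbon already bears 2 other carbon substituents and has a hydrogen to migrate; after a 1,2-hydride shift from that carbon the positive charge sits on a tertiary centre.
Tertiary is more stable than secondary, so the shift occurs.

yes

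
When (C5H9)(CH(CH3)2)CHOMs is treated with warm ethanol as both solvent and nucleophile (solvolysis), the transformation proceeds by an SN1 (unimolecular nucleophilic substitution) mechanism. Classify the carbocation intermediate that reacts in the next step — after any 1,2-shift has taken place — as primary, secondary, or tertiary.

tertiary

Step 1: The C–O bond breaks with both electrons going to the mesylate; MsO⁻ leaves and a secondary carbocation remains.
Step 2: A hydride (H with its bonding pair) migrates from the adjacent isopropyl carbon to the cationic centre — a 1,2-hydride shift — upgrading the secondary cation to a tertiary one.
The cation rearranges from secondary to tertiary via a 1,2-hydride shift from the adjacent isopropyl carbon; the tertiary cation is what reacts next.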